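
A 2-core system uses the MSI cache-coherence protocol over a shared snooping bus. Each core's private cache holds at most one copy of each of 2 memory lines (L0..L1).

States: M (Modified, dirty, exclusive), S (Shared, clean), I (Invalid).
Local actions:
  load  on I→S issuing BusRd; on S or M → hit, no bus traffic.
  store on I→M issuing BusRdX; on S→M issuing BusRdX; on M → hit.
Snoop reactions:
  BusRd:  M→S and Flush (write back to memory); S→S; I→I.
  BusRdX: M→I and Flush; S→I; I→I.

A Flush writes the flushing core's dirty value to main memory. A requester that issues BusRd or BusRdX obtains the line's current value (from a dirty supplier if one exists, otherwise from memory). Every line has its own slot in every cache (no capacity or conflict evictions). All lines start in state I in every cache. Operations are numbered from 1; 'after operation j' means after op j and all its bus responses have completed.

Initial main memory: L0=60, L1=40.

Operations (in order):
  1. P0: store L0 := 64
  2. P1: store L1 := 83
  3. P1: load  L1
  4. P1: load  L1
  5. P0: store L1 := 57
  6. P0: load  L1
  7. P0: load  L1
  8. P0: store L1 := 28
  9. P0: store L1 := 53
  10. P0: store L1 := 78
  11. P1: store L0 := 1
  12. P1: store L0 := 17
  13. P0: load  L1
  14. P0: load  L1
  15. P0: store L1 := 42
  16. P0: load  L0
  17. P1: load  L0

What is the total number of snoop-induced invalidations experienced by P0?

1. P0: store L0 := 64  bus=[BusRdX]  L0: P0=M P1=I  mem[L0]=60
2. P1: store L1 := 83  bus=[BusRdX]  L1: P0=I P1=M  mem[L1]=40
3. P1: load  L1  bus=[-]  L1: P0=I P1=M  mem[L1]=40
4. P1: load  L1  bus=[-]  L1: P0=I P1=M  mem[L1]=40
5. P0: store L1 := 57  bus=[BusRdX,Flush]  L1: P0=M P1=I  mem[L1]=83
6. P0: load  L1  bus=[-]  L1: P0=M P1=I  mem[L1]=83
7. P0: load  L1  bus=[-]  L1: P0=M P1=I  mem[L1]=83
8. P0: store L1 := 28  bus=[-]  L1: P0=M P1=I  mem[L1]=83
9. P0: store L1 := 53  bus=[-]  L1: P0=M P1=I  mem[L1]=83
10. P0: store L1 := 78  bus=[-]  L1: P0=M P1=I  mem[L1]=83
11. P1: store L0 := 1  bus=[BusRdX,Flush]  L0: P0=I P1=M  mem[L0]=64
12. P1: store L0 := 17  bus=[-]  L0: P0=I P1=M  mem[L0]=64
13. P0: load  L1  bus=[-]  L1: P0=M P1=I  mem[L1]=83
14. P0: load  L1  bus=[-]  L1: P0=M P1=I  mem[L1]=83
15. P0: store L1 := 42  bus=[-]  L1: P0=M P1=I  mem[L1]=83
16. P0: load  L0  bus=[BusRd,Flush]  L0: P0=S P1=S  mem[L0]=17
17. P1: load  L0  bus=[-]  L0: P0=S P1=S  mem[L0]=17

invalidations = 1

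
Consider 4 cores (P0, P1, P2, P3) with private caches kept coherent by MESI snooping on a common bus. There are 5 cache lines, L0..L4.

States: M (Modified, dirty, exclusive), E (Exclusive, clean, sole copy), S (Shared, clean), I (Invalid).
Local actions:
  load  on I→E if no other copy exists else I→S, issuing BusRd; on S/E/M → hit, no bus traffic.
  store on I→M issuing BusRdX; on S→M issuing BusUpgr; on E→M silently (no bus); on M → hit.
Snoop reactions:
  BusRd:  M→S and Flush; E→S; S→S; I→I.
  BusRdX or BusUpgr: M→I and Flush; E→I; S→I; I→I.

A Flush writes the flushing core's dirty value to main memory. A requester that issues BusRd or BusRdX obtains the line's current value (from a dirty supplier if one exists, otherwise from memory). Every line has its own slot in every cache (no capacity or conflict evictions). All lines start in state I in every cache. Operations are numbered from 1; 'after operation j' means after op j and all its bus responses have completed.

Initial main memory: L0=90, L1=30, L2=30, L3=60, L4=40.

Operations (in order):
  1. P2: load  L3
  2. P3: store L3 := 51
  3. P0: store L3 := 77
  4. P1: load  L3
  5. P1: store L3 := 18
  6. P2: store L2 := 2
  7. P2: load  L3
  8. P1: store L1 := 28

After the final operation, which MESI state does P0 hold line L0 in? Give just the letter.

1. P2: load  L3  bus=[BusRd]  L3: P0=I P1=I P2=E P3=I  mem[L3]=60
2. P3: store L3 := 51  bus=[BusRdX]  L3: P0=I P1=I P2=I P3=M  mem[L3]=60
3. P0: store L3 := 77  bus=[BusRdX,Flush]  L3: P0=M P1=I P2=I P3=I  mem[L3]=51
4. P1: load  L3  bus=[BusRd,Flush]  L3: P0=S P1=S P2=I P3=I  mem[L3]=77
5. P1: store L3 := 18  bus=[BusUpgr]  L3: P0=I P1=M P2=I P3=I  mem[L3]=77
6. P2: store L2 := 2  bus=[BusRdX]  L2: P0=I P1=I P2=M P3=I  mem[L2]=30
7. P2: load  L3  bus=[BusRd,Flush]  L3: P0=I P1=S P2=S P3=I  mem[L3]=18
8. P1: store L1 := 28  bus=[BusRdX]  L1: P0=I P1=M P2=I P3=I  mem[L1]=30

state = I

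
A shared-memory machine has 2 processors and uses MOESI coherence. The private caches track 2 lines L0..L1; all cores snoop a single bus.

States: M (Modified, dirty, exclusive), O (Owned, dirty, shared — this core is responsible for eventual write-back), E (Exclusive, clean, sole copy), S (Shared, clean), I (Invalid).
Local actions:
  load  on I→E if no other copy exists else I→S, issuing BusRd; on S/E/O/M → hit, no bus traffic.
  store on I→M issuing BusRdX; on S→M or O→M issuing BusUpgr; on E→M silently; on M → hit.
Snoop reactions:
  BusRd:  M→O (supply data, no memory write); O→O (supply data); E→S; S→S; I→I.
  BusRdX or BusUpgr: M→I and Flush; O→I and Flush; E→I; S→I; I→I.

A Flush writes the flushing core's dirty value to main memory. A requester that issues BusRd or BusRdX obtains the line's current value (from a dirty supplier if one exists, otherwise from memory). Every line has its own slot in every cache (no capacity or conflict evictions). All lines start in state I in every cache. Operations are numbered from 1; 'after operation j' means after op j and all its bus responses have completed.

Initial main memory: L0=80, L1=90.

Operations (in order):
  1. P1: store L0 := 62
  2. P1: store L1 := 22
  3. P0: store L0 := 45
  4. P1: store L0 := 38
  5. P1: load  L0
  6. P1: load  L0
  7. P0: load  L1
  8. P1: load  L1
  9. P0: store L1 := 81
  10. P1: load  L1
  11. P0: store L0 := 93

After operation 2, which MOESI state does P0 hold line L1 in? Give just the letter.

[1] P1: store L0 := 62 | P0:I, P1:M(62) | bus: BusRdX
[2] P1: store L1 := 22 | P0:I, P1:M(22) | bus: BusRdX
[3] P0: store L0 := 45 | P0:M(45), P1:I | bus: BusRdX,Flush
[4] P1: store L0 := 38 | P0:I, P1:M(38) | bus: BusRdX,Flush
[5] P1: load  L0 | P0:I, P1:M(38) | bus: none
[6] P1: load  L0 | P0:I, P1:M(38) | bus: none
[7] P0: load  L1 | P0:S(22), P1:O(22) | bus: BusRd
[8] P1: load  L1 | P0:S(22), P1:O(22) | bus: none
[9] P0: store L1 := 81 | P0:M(81), P1:I | bus: BusUpgr,Flush
[10] P1: load  L1 | P0:O(81), P1:S(81) | bus: BusRd
[11] P0: store L0 := 93 | P0:M(93), P1:I | bus: BusRdX,Flush

state = I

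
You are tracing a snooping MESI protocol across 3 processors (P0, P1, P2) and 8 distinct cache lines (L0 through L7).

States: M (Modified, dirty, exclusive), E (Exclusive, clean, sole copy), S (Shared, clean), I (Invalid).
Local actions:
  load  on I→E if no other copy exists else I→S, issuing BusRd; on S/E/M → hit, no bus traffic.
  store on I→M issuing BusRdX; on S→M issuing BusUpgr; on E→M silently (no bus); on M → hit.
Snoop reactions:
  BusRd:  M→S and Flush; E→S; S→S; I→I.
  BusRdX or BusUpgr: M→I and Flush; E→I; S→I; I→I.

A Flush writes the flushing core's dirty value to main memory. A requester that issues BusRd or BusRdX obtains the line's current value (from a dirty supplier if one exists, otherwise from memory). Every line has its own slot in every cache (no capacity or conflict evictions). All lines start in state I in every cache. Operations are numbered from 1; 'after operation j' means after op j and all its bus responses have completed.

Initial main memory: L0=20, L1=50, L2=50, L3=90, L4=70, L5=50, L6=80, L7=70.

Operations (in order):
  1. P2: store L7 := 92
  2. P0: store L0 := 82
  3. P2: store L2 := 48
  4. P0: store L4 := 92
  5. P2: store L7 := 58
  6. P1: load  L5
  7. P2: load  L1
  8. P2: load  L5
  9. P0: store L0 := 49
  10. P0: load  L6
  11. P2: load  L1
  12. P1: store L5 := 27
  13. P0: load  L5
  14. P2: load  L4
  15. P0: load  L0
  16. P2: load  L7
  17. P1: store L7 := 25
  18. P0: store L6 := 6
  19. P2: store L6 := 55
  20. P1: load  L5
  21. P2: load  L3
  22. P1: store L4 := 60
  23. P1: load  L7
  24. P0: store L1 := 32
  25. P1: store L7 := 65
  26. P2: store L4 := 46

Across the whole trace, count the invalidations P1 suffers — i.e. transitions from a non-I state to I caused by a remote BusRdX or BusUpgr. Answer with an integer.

invalidations = 1

step 1: P2: store L7 := 92  ⟶  IIM  (L7)  txn=BusRdX  M[L7]=70
step 2: P0: store L0 := 82  ⟶  MII  (L0)  txn=BusRdX  M[L0]=20
step 3: P2: store L2 := 48  ⟶  IIM  (L2)  txn=BusRdX  M[L2]=50
step 4: P0: store L4 := 92  ⟶  MII  (L4)  txn=BusRdX  M[L4]=70
step 5: P2: store L7 := 58  ⟶  IIM  (L7)  txn=∅  M[L7]=70
step 6: P1: load  L5  ⟶  IEI  (L5)  txn=BusRd  M[L5]=50
step 7: P2: load  L1  ⟶  IIE  (L1)  txn=BusRd  M[L1]=50
step 8: P2: load  L5  ⟶  ISS  (L5)  txn=BusRd  M[L5]=50
step 9: P0: store L0 := 49  ⟶  MII  (L0)  txn=∅  M[L0]=20
step 10: P0: load  L6  ⟶  EII  (L6)  txn=BusRd  M[L6]=80
step 11: P2: load  L1  ⟶  IIE  (L1)  txn=∅  M[L1]=50
step 12: P1: store L5 := 27  ⟶  IMI  (L5)  txn=BusUpgr  M[L5]=50
step 13: P0: load  L5  ⟶  SSI  (L5)  txn=BusRd+Flush  M[L5]=27
step 14: P2: load  L4  ⟶  SIS  (L4)  txn=BusRd+Flush  M[L4]=92
step 15: P0: load  L0  ⟶  MII  (L0)  txn=∅  M[L0]=20
step 16: P2: load  L7  ⟶  IIM  (L7)  txn=∅  M[L7]=70
step 17: P1: store L7 := 25  ⟶  IMI  (L7)  txn=BusRdX+Flush  M[L7]=58
step 18: P0: store L6 := 6  ⟶  MII  (L6)  txn=∅  M[L6]=80
step 19: P2: store L6 := 55  ⟶  IIM  (L6)  txn=BusRdX+Flush  M[L6]=6
step 20: P1: load  L5  ⟶  SSI  (L5)  txn=∅  M[L5]=27
step 21: P2: load  L3  ⟶  IIE  (L3)  txn=BusRd  M[L3]=90
step 22: P1: store L4 := 60  ⟶  IMI  (L4)  txn=BusRdX  M[L4]=92
step 23: P1: load  L7  ⟶  IMI  (L7)  txn=∅  M[L7]=58
step 24: P0: store L1 := 32  ⟶  MII  (L1)  txn=BusRdX  M[L1]=50
step 25: P1: store L7 := 65  ⟶  IMI  (L7)  txn=∅  M[L7]=58
step 26: P2: store L4 := 46  ⟶  IIM  (L4)  txn=BusRdX+Flush  M[L4]=60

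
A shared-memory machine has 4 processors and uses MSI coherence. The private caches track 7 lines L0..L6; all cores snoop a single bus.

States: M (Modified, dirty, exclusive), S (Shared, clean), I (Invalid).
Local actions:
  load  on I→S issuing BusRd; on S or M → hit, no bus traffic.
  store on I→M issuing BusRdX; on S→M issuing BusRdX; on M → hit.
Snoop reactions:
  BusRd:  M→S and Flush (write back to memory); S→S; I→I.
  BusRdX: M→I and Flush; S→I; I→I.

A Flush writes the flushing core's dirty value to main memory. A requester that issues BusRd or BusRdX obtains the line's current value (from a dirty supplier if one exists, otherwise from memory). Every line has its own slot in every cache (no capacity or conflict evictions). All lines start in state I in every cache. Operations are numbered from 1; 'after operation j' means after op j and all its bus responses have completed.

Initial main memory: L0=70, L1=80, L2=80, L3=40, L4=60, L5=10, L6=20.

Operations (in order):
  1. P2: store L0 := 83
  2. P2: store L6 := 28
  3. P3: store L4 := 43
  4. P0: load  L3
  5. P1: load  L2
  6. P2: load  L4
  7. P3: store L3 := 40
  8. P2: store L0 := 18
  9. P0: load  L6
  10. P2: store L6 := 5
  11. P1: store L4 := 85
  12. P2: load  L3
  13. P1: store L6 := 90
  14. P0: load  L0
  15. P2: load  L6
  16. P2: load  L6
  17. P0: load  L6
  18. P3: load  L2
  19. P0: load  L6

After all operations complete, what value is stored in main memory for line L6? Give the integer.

step 1: P2: store L0 := 83  ⟶  IIMI  (L0)  txn=BusRdX  M[L0]=70
step 2: P2: store L6 := 28  ⟶  IIMI  (L6)  txn=BusRdX  M[L6]=20
step 3: P3: store L4 := 43  ⟶  IIIM  (L4)  txn=BusRdX  M[L4]=60
step 4: P0: load  L3  ⟶  SIII  (L3)  txn=BusRd  M[L3]=40
step 5: P1: load  L2  ⟶  ISII  (L2)  txn=BusRd  M[L2]=80
step 6: P2: load  L4  ⟶  IISS  (L4)  txn=BusRd+Flush  M[L4]=43
step 7: P3: store L3 := 40  ⟶  IIIM  (L3)  txn=BusRdX  M[L3]=40
step 8: P2: store L0 := 18  ⟶  IIMI  (L0)  txn=∅  M[L0]=70
step 9: P0: load  L6  ⟶  SISI  (L6)  txn=BusRd+Flush  M[L6]=28
step 10: P2: store L6 := 5  ⟶  IIMI  (L6)  txn=BusRdX  M[L6]=28
step 11: P1: store L4 := 85  ⟶  IMII  (L4)  txn=BusRdX  M[L4]=43
step 12: P2: load  L3  ⟶  IISS  (L3)  txn=BusRd+Flush  M[L3]=40
step 13: P1: store L6 := 90  ⟶  IMII  (L6)  txn=BusRdX+Flush  M[L6]=5
step 14: P0: load  L0  ⟶  SISI  (L0)  txn=BusRd+Flush  M[L0]=18
step 15: P2: load  L6  ⟶  ISSI  (L6)  txn=BusRd+Flush  M[L6]=90
step 16: P2: load  L6  ⟶  ISSI  (L6)  txn=∅  M[L6]=90
step 17: P0: load  L6  ⟶  SSSI  (L6)  txn=BusRd  M[L6]=90
step 18: P3: load  L2  ⟶  ISIS  (L2)  txn=BusRd  M[L2]=80
step 19: P0: load  L6  ⟶  SSSI  (L6)  txn=∅  M[L6]=90

memory[L6] = 90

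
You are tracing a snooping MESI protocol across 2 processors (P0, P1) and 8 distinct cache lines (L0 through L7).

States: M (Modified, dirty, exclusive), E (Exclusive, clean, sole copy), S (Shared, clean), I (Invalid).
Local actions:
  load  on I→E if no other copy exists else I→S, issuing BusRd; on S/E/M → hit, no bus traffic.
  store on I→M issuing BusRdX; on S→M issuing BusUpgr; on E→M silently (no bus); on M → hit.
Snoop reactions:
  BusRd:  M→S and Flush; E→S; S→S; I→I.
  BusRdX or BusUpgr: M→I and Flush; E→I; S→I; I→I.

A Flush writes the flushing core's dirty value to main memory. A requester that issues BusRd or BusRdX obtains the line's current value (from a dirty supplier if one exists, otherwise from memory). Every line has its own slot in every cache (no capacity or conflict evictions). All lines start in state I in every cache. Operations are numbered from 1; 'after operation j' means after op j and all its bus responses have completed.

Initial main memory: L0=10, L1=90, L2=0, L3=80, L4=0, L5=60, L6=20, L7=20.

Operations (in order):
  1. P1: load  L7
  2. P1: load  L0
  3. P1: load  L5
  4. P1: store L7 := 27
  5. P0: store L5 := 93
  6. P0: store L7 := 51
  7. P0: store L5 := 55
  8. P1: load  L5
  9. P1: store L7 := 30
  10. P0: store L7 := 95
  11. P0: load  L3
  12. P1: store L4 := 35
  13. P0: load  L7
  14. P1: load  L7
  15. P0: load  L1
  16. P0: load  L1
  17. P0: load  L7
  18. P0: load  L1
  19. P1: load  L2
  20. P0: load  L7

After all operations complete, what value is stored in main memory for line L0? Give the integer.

step 1: P1: load  L7  ⟶  IE  (L7)  txn=BusRd  M[L7]=20
step 2: P1: load  L0  ⟶  IE  (L0)  txn=BusRd  M[L0]=10
step 3: P1: load  L5  ⟶  IE  (L5)  txn=BusRd  M[L5]=60
step 4: P1: store L7 := 27  ⟶  IM  (L7)  txn=∅  M[L7]=20
step 5: P0: store L5 := 93  ⟶  MI  (L5)  txn=BusRdX  M[L5]=60
step 6: P0: store L7 := 51  ⟶  MI  (L7)  txn=BusRdX+Flush  M[L7]=27
step 7: P0: store L5 := 55  ⟶  MI  (L5)  txn=∅  M[L5]=60
step 8: P1: load  L5  ⟶  SS  (L5)  txn=BusRd+Flush  M[L5]=55
step 9: P1: store L7 := 30  ⟶  IM  (L7)  txn=BusRdX+Flush  M[L7]=51
step 10: P0: store L7 := 95  ⟶  MI  (L7)  txn=BusRdX+Flush  M[L7]=30
step 11: P0: load  L3  ⟶  EI  (L3)  txn=BusRd  M[L3]=80
step 12: P1: store L4 := 35  ⟶  IM  (L4)  txn=BusRdX  M[L4]=0
step 13: P0: load  L7  ⟶  MI  (L7)  txn=∅  M[L7]=30
step 14: P1: load  L7  ⟶  SS  (L7)  txn=BusRd+Flush  M[L7]=95
step 15: P0: load  L1  ⟶  EI  (L1)  txn=BusRd  M[L1]=90
step 16: P0: load  L1  ⟶  EI  (L1)  txn=∅  M[L1]=90
step 17: P0: load  L7  ⟶  SS  (L7)  txn=∅  M[L7]=95
step 18: P0: load  L1  ⟶  EI  (L1)  txn=∅  M[L1]=90
step 19: P1: load  L2  ⟶  IE  (L2)  txn=BusRd  M[L2]=0
step 20: P0: load  L7  ⟶  SS  (L7)  txn=∅  M[L7]=95

memory[L0] = 10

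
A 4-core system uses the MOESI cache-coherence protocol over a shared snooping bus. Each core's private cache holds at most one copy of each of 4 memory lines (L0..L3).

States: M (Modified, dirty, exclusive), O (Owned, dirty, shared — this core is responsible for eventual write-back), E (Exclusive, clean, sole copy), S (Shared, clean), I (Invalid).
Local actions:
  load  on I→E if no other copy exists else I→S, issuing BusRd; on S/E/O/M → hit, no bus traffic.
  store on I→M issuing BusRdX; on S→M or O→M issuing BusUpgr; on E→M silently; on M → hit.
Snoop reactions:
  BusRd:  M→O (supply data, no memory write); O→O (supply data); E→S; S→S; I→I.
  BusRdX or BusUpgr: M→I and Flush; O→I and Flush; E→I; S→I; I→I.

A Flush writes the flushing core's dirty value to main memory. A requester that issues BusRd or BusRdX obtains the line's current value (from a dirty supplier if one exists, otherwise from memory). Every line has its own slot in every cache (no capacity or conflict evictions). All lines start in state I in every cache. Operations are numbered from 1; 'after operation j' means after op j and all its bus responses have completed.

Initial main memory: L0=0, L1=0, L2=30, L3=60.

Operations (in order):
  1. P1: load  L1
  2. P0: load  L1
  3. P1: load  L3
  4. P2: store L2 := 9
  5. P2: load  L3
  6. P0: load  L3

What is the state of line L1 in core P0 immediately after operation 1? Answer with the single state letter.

state = I

  op1 P1: load  L1 → I/E/I/I on L1; bus BusRd; mem=0
  op2 P0: load  L1 → S/S/I/I on L1; bus BusRd; mem=0
  op3 P1: load  L3 → I/E/I/I on L3; bus BusRd; mem=60
  op4 P2: store L2 := 9 → I/I/M/I on L2; bus BusRdX; mem=30
  op5 P2: load  L3 → I/S/S/I on L3; bus BusRd; mem=60
  op6 P0: load  L3 → S/S/S/I on L3; bus BusRd; mem=60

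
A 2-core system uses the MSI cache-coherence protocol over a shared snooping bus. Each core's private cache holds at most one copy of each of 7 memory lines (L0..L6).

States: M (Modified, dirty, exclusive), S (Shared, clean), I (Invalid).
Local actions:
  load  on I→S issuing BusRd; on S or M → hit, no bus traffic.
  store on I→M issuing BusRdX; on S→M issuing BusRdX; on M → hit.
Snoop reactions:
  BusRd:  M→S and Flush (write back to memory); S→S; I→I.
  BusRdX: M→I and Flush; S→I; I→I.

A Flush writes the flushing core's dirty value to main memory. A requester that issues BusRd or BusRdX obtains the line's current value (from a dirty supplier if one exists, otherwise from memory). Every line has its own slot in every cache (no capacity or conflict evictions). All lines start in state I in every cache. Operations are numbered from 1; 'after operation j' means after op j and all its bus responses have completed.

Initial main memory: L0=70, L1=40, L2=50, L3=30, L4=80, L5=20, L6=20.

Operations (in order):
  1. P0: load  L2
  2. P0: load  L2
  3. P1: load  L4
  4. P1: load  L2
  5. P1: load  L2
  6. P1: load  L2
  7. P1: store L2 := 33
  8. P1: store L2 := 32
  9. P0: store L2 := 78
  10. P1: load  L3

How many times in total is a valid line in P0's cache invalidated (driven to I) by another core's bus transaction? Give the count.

invalidations = 1

1. P0: load  L2  bus=[BusRd]  L2: P0=S P1=I  mem[L2]=50
2. P0: load  L2  bus=[-]  L2: P0=S P1=I  mem[L2]=50
3. P1: load  L4  bus=[BusRd]  L4: P0=I P1=S  mem[L4]=80
4. P1: load  L2  bus=[BusRd]  L2: P0=S P1=S  mem[L2]=50
5. P1: load  L2  bus=[-]  L2: P0=S P1=S  mem[L2]=50
6. P1: load  L2  bus=[-]  L2: P0=S P1=S  mem[L2]=50
7. P1: store L2 := 33  bus=[BusRdX]  L2: P0=I P1=M  mem[L2]=50
8. P1: store L2 := 32  bus=[-]  L2: P0=I P1=M  mem[L2]=50
9. P0: store L2 := 78  bus=[BusRdX,Flush]  L2: P0=M P1=I  mem[L2]=32
10. P1: load  L3  bus=[BusRd]  L3: P0=I P1=S  mem[L3]=30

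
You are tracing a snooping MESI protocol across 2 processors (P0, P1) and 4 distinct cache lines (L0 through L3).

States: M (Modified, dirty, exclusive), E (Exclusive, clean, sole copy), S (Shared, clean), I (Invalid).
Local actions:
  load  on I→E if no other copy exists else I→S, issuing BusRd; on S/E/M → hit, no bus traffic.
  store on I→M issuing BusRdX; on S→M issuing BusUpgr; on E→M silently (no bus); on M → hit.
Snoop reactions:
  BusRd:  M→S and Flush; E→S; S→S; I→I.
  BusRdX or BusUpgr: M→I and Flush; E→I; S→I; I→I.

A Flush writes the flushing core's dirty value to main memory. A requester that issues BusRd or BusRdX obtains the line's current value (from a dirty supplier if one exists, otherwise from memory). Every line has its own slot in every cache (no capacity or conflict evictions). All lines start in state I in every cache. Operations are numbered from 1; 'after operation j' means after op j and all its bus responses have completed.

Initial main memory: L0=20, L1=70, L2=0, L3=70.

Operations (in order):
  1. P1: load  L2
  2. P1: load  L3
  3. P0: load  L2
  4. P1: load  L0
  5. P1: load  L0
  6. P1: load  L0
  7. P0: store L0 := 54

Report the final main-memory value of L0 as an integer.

memory[L0] = 20

1. P1: load  L2  bus=[BusRd]  L2: P0=I P1=E  mem[L2]=0
2. P1: load  L3  bus=[BusRd]  L3: P0=I P1=E  mem[L3]=70
3. P0: load  L2  bus=[BusRd]  L2: P0=S P1=S  mem[L2]=0
4. P1: load  L0  bus=[BusRd]  L0: P0=I P1=E  mem[L0]=20
5. P1: load  L0  bus=[-]  L0: P0=I P1=E  mem[L0]=20
6. P1: load  L0  bus=[-]  L0: P0=I P1=E  mem[L0]=20
7. P0: store L0 := 54  bus=[BusRdX]  L0: P0=M P1=I  mem[L0]=20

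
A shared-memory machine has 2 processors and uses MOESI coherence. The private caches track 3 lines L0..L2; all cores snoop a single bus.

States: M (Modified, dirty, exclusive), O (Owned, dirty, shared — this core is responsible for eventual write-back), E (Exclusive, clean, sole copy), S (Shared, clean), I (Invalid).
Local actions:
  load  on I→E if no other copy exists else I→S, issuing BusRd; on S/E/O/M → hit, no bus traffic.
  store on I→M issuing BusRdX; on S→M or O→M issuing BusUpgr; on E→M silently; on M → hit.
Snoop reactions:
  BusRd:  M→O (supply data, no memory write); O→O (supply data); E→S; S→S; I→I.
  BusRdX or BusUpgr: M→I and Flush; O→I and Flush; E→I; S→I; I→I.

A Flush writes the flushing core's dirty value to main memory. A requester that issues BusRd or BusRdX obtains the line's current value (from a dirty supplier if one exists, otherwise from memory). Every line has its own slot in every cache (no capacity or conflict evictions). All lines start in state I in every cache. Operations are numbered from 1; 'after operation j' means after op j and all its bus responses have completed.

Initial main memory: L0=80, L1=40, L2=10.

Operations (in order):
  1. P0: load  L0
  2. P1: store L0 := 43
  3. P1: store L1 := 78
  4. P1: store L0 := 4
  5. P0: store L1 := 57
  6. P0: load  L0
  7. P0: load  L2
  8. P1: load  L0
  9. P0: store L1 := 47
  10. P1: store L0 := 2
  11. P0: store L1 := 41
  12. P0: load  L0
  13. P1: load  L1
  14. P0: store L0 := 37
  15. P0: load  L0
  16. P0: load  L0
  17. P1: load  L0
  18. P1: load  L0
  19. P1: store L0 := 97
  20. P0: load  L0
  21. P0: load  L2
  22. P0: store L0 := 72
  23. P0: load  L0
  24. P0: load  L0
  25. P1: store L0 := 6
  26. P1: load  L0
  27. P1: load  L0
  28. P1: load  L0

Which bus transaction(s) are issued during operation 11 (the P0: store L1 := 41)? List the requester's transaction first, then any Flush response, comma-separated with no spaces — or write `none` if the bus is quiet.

bus = none

  op1 P0: load  L0 → E/I on L0; bus BusRd; mem=80
  op2 P1: store L0 := 43 → I/M on L0; bus BusRdX; mem=80
  op3 P1: store L1 := 78 → I/M on L1; bus BusRdX; mem=40
  op4 P1: store L0 := 4 → I/M on L0; bus (none); mem=80
  op5 P0: store L1 := 57 → M/I on L1; bus BusRdX Flush; mem=78
  op6 P0: load  L0 → S/O on L0; bus BusRd; mem=80
  op7 P0: load  L2 → E/I on L2; bus BusRd; mem=10
  op8 P1: load  L0 → S/O on L0; bus (none); mem=80
  op9 P0: store L1 := 47 → M/I on L1; bus (none); mem=78
  op10 P1: store L0 := 2 → I/M on L0; bus BusUpgr; mem=80
  op11 P0: store L1 := 41 → M/I on L1; bus (none); mem=78
  op12 P0: load  L0 → S/O on L0; bus BusRd; mem=80
  op13 P1: load  L1 → O/S on L1; bus BusRd; mem=78
  op14 P0: store L0 := 37 → M/I on L0; bus BusUpgr Flush; mem=2
  op15 P0: load  L0 → M/I on L0; bus (none); mem=2
  op16 P0: load  L0 → M/I on L0; bus (none); mem=2
  op17 P1: load  L0 → O/S on L0; bus BusRd; mem=2
  op18 P1: load  L0 → O/S on L0; bus (none); mem=2
  op19 P1: store L0 := 97 → I/M on L0; bus BusUpgr Flush; mem=37
  op20 P0: load  L0 → S/O on L0; bus BusRd; mem=37
  op21 P0: load  L2 → E/I on L2; bus (none); mem=10
  op22 P0: store L0 := 72 → M/I on L0; bus BusUpgr Flush; mem=97
  op23 P0: load  L0 → M/I on L0; bus (none); mem=97
  op24 P0: load  L0 → M/I on L0; bus (none); mem=97
  op25 P1: store L0 := 6 → I/M on L0; bus BusRdX Flush; mem=72
  op26 P1: load  L0 → I/M on L0; bus (none); mem=72
  op27 P1: load  L0 → I/M on L0; bus (none); mem=72
  op28 P1: load  L0 → I/M on L0; bus (none); mem=72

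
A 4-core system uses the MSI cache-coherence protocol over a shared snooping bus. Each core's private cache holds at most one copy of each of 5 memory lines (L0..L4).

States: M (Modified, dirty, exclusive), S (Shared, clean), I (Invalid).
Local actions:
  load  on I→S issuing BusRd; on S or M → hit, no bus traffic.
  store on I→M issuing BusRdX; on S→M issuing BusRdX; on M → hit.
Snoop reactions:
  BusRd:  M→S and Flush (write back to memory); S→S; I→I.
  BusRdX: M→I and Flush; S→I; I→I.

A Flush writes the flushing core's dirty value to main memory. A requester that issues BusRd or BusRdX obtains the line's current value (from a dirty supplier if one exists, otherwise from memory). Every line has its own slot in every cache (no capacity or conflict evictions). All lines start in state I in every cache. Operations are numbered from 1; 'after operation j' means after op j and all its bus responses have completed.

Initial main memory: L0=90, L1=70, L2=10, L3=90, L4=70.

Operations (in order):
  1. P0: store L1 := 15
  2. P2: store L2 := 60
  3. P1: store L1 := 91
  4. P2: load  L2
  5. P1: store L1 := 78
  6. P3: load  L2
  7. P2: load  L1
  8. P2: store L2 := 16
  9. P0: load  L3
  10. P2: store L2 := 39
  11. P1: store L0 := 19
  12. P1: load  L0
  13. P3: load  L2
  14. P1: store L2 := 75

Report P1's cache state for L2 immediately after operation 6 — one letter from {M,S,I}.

state = I

[1] P0: store L1 := 15 | P0:M(15), P1:I, P2:I, P3:I | bus: BusRdX
[2] P2: store L2 := 60 | P0:I, P1:I, P2:M(60), P3:I | bus: BusRdX
[3] P1: store L1 := 91 | P0:I, P1:M(91), P2:I, P3:I | bus: BusRdX,Flush
[4] P2: load  L2 | P0:I, P1:I, P2:M(60), P3:I | bus: none
[5] P1: store L1 := 78 | P0:I, P1:M(78), P2:I, P3:I | bus: none
[6] P3: load  L2 | P0:I, P1:I, P2:S(60), P3:S(60) | bus: BusRd,Flush
[7] P2: load  L1 | P0:I, P1:S(78), P2:S(78), P3:I | bus: BusRd,Flush
[8] P2: store L2 := 16 | P0:I, P1:I, P2:M(16), P3:I | bus: BusRdX
[9] P0: load  L3 | P0:S(90), P1:I, P2:I, P3:I | bus: BusRd
[10] P2: store L2 := 39 | P0:I, P1:I, P2:M(39), P3:I | bus: none
[11] P1: store L0 := 19 | P0:I, P1:M(19), P2:I, P3:I | bus: BusRdX
[12] P1: load  L0 | P0:I, P1:M(19), P2:I, P3:I | bus: none
[13] P3: load  L2 | P0:I, P1:I, P2:S(39), P3:S(39) | bus: BusRd,Flush
[14] P1: store L2 := 75 | P0:I, P1:M(75), P2:I, P3:I | bus: BusRdX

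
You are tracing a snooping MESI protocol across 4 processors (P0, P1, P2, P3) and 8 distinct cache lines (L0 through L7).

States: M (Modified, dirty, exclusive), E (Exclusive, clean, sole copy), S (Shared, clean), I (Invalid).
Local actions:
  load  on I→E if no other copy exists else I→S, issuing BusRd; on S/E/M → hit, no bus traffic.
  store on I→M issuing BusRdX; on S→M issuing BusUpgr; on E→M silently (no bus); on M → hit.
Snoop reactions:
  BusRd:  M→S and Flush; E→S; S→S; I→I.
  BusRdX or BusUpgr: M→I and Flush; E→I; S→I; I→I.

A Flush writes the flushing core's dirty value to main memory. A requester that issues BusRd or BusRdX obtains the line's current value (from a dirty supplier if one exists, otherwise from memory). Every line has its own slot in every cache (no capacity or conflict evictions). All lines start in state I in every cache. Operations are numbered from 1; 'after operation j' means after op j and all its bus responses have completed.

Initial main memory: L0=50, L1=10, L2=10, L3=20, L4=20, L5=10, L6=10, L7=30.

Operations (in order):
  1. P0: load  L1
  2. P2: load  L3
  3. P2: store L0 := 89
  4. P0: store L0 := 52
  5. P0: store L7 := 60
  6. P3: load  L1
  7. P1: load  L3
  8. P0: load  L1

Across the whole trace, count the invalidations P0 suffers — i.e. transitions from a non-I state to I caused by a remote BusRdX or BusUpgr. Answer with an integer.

invalidations = 0

step 1: P0: load  L1  ⟶  EIII  (L1)  txn=BusRd  M[L1]=10
step 2: P2: load  L3  ⟶  IIEI  (L3)  txn=BusRd  M[L3]=20
step 3: P2: store L0 := 89  ⟶  IIMI  (L0)  txn=BusRdX  M[L0]=50
step 4: P0: store L0 := 52  ⟶  MIII  (L0)  txn=BusRdX+Flush  M[L0]=89
step 5: P0: store L7 := 60  ⟶  MIII  (L7)  txn=BusRdX  M[L7]=30
step 6: P3: load  L1  ⟶  SIIS  (L1)  txn=BusRd  M[L1]=10
step 7: P1: load  L3  ⟶  ISSI  (L3)  txn=BusRd  M[L3]=20
step 8: P0: load  L1  ⟶  SIIS  (L1)  txn=∅  M[L1]=10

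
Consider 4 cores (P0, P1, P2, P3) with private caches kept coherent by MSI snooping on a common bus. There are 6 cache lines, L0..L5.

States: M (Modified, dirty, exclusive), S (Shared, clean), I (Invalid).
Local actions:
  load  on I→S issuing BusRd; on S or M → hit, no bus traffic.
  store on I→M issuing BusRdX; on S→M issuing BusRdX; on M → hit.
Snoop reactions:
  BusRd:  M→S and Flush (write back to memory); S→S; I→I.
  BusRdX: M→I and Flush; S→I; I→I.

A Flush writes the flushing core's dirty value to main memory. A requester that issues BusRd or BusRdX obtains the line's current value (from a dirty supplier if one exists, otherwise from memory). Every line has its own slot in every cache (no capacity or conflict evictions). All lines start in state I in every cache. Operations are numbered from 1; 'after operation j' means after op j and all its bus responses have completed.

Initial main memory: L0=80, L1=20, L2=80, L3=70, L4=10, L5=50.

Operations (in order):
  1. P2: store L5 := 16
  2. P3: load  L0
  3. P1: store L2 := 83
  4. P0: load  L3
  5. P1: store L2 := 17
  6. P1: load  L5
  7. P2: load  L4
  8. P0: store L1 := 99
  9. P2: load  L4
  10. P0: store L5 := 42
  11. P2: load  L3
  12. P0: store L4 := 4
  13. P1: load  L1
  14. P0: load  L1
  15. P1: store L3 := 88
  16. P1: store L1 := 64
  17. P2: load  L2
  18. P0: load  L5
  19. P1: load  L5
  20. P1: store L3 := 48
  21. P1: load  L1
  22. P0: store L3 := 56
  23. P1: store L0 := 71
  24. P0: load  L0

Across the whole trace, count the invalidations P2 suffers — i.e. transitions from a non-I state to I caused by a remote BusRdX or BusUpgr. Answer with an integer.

invalidations = 3

step 1: P2: store L5 := 16  ⟶  IIMI  (L5)  txn=BusRdX  M[L5]=50
step 2: P3: load  L0  ⟶  IIIS  (L0)  txn=BusRd  M[L0]=80
step 3: P1: store L2 := 83  ⟶  IMII  (L2)  txn=BusRdX  M[L2]=80
step 4: P0: load  L3  ⟶  SIII  (L3)  txn=BusRd  M[L3]=70
step 5: P1: store L2 := 17  ⟶  IMII  (L2)  txn=∅  M[L2]=80
step 6: P1: load  L5  ⟶  ISSI  (L5)  txn=BusRd+Flush  M[L5]=16
step 7: P2: load  L4  ⟶  IISI  (L4)  txn=BusRd  M[L4]=10
step 8: P0: store L1 := 99  ⟶  MIII  (L1)  txn=BusRdX  M[L1]=20
step 9: P2: load  L4  ⟶  IISI  (L4)  txn=∅  M[L4]=10
step 10: P0: store L5 := 42  ⟶  MIII  (L5)  txn=BusRdX  M[L5]=16
step 11: P2: load  L3  ⟶  SISI  (L3)  txn=BusRd  M[L3]=70
step 12: P0: store L4 := 4  ⟶  MIII  (L4)  txn=BusRdX  M[L4]=10
step 13: P1: load  L1  ⟶  SSII  (L1)  txn=BusRd+Flush  M[L1]=99
step 14: P0: load  L1  ⟶  SSII  (L1)  txn=∅  M[L1]=99
step 15: P1: store L3 := 88  ⟶  IMII  (L3)  txn=BusRdX  M[L3]=70
step 16: P1: store L1 := 64  ⟶  IMII  (L1)  txn=BusRdX  M[L1]=99
step 17: P2: load  L2  ⟶  ISSI  (L2)  txn=BusRd+Flush  M[L2]=17
step 18: P0: load  L5  ⟶  MIII  (L5)  txn=∅  M[L5]=16
step 19: P1: load  L5  ⟶  SSII  (L5)  txn=BusRd+Flush  M[L5]=42
step 20: P1: store L3 := 48  ⟶  IMII  (L3)  txn=∅  M[L3]=70
step 21: P1: load  L1  ⟶  IMII  (L1)  txn=∅  M[L1]=99
step 22: P0: store L3 := 56  ⟶  MIII  (L3)  txn=BusRdX+Flush  M[L3]=48
step 23: P1: store L0 := 71  ⟶  IMII  (L0)  txn=BusRdX  M[L0]=80
step 24: P0: load  L0  ⟶  SSII  (L0)  txn=BusRd+Flush  M[L0]=71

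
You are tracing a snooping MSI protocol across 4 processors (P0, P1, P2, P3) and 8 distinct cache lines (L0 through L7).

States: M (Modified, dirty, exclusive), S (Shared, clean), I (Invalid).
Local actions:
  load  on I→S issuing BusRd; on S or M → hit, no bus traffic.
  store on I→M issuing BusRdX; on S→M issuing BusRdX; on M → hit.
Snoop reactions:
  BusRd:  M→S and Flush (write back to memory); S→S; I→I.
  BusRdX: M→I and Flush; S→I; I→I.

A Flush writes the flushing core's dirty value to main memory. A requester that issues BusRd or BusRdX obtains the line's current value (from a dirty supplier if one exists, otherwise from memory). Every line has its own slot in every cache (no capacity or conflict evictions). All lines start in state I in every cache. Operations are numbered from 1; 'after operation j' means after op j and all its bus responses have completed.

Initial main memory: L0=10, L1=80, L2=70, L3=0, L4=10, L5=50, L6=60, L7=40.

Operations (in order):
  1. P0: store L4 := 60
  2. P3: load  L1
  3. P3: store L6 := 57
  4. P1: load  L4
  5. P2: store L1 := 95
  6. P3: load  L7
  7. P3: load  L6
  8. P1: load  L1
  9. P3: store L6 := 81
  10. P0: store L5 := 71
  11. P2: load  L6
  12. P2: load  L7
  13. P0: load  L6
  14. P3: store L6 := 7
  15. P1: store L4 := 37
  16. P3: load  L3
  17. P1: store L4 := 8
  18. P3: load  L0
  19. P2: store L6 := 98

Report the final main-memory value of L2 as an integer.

memory[L2] = 70

  op1 P0: store L4 := 60 → M/I/I/I on L4; bus BusRdX; mem=10
  op2 P3: load  L1 → I/I/I/S on L1; bus BusRd; mem=80
  op3 P3: store L6 := 57 → I/I/I/M on L6; bus BusRdX; mem=60
  op4 P1: load  L4 → S/S/I/I on L4; bus BusRd Flush; mem=60
  op5 P2: store L1 := 95 → I/I/M/I on L1; bus BusRdX; mem=80
  op6 P3: load  L7 → I/I/I/S on L7; bus BusRd; mem=40
  op7 P3: load  L6 → I/I/I/M on L6; bus (none); mem=60
  op8 P1: load  L1 → I/S/S/I on L1; bus BusRd Flush; mem=95
  op9 P3: store L6 := 81 → I/I/I/M on L6; bus (none); mem=60
  op10 P0: store L5 := 71 → M/I/I/I on L5; bus BusRdX; mem=50
  op11 P2: load  L6 → I/I/S/S on L6; bus BusRd Flush; mem=81
  op12 P2: load  L7 → I/I/S/S on L7; bus BusRd; mem=40
  op13 P0: load  L6 → S/I/S/S on L6; bus BusRd; mem=81
  op14 P3: store L6 := 7 → I/I/I/M on L6; bus BusRdX; mem=81
  op15 P1: store L4 := 37 → I/M/I/I on L4; bus BusRdX; mem=60
  op16 P3: load  L3 → I/I/I/S on L3; bus BusRd; mem=0
  op17 P1: store L4 := 8 → I/M/I/I on L4; bus (none); mem=60
  op18 P3: load  L0 → I/I/I/S on L0; bus BusRd; mem=10
  op19 P2: store L6 := 98 → I/I/M/I on L6; bus BusRdX Flush; mem=7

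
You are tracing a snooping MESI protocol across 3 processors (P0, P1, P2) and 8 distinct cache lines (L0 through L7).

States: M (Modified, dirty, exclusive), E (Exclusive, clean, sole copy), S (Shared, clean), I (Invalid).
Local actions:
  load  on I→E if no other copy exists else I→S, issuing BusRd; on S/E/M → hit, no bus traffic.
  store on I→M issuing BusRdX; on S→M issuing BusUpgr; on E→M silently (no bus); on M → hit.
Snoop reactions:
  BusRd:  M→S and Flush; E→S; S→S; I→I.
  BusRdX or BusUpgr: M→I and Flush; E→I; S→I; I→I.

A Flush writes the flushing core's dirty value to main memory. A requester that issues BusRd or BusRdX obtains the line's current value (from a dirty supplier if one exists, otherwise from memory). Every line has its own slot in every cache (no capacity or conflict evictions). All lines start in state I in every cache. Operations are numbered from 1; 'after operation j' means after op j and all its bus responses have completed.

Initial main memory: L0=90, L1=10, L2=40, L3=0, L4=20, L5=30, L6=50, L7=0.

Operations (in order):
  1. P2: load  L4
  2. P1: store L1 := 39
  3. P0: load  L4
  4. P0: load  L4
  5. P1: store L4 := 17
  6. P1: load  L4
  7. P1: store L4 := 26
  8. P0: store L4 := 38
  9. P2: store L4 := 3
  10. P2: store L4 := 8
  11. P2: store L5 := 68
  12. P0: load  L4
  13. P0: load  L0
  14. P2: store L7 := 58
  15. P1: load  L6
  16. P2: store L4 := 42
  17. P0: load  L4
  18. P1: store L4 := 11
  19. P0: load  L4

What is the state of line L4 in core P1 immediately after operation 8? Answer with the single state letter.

1. P2: load  L4  bus=[BusRd]  L4: P0=I P1=I P2=E  mem[L4]=20
2. P1: store L1 := 39  bus=[BusRdX]  L1: P0=I P1=M P2=I  mem[L1]=10
3. P0: load  L4  bus=[BusRd]  L4: P0=S P1=I P2=S  mem[L4]=20
4. P0: load  L4  bus=[-]  L4: P0=S P1=I P2=S  mem[L4]=20
5. P1: store L4 := 17  bus=[BusRdX]  L4: P0=I P1=M P2=I  mem[L4]=20
6. P1: load  L4  bus=[-]  L4: P0=I P1=M P2=I  mem[L4]=20
7. P1: store L4 := 26  bus=[-]  L4: P0=I P1=M P2=I  mem[L4]=20
8. P0: store L4 := 38  bus=[BusRdX,Flush]  L4: P0=M P1=I P2=I  mem[L4]=26
9. P2: store L4 := 3  bus=[BusRdX,Flush]  L4: P0=I P1=I P2=M  mem[L4]=38
10. P2: store L4 := 8  bus=[-]  L4: P0=I P1=I P2=M  mem[L4]=38
11. P2: store L5 := 68  bus=[BusRdX]  L5: P0=I P1=I P2=M  mem[L5]=30
12. P0: load  L4  bus=[BusRd,Flush]  L4: P0=S P1=I P2=S  mem[L4]=8
13. P0: load  L0  bus=[BusRd]  L0: P0=E P1=I P2=I  mem[L0]=90
14. P2: store L7 := 58  bus=[BusRdX]  L7: P0=I P1=I P2=M  mem[L7]=0
15. P1: load  L6  bus=[BusRd]  L6: P0=I P1=E P2=I  mem[L6]=50
16. P2: store L4 := 42  bus=[BusUpgr]  L4: P0=I P1=I P2=M  mem[L4]=8
17. P0: load  L4  bus=[BusRd,Flush]  L4: P0=S P1=I P2=S  mem[L4]=42
18. P1: store L4 := 11  bus=[BusRdX]  L4: P0=I P1=M P2=I  mem[L4]=42
19. P0: load  L4  bus=[BusRd,Flush]  L4: P0=S P1=S P2=I  mem[L4]=11

state = I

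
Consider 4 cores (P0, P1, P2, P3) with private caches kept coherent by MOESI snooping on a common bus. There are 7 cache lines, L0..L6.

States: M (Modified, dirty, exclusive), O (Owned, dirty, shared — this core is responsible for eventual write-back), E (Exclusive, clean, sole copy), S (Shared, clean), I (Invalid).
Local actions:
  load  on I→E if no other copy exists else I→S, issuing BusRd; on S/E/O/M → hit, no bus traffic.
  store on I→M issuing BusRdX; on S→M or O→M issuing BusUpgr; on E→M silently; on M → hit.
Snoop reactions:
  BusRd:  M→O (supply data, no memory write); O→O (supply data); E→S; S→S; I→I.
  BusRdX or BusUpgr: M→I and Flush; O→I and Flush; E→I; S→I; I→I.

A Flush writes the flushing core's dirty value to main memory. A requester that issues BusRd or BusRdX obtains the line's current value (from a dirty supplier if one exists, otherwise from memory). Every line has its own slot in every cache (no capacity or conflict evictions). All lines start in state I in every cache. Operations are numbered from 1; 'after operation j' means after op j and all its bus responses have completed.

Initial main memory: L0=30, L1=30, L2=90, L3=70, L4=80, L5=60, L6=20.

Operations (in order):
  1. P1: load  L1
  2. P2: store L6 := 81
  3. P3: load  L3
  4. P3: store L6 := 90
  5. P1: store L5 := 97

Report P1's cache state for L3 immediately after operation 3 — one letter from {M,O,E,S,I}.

state = I

1. P1: load  L1  bus=[BusRd]  L1: P0=I P1=E P2=I P3=I  mem[L1]=30
2. P2: store L6 := 81  bus=[BusRdX]  L6: P0=I P1=I P2=M P3=I  mem[L6]=20
3. P3: load  L3  bus=[BusRd]  L3: P0=I P1=I P2=I P3=E  mem[L3]=70
4. P3: store L6 := 90  bus=[BusRdX,Flush]  L6: P0=I P1=I P2=I P3=M  mem[L6]=81
5. P1: store L5 := 97  bus=[BusRdX]  L5: P0=I P1=M P2=I P3=I  mem[L5]=60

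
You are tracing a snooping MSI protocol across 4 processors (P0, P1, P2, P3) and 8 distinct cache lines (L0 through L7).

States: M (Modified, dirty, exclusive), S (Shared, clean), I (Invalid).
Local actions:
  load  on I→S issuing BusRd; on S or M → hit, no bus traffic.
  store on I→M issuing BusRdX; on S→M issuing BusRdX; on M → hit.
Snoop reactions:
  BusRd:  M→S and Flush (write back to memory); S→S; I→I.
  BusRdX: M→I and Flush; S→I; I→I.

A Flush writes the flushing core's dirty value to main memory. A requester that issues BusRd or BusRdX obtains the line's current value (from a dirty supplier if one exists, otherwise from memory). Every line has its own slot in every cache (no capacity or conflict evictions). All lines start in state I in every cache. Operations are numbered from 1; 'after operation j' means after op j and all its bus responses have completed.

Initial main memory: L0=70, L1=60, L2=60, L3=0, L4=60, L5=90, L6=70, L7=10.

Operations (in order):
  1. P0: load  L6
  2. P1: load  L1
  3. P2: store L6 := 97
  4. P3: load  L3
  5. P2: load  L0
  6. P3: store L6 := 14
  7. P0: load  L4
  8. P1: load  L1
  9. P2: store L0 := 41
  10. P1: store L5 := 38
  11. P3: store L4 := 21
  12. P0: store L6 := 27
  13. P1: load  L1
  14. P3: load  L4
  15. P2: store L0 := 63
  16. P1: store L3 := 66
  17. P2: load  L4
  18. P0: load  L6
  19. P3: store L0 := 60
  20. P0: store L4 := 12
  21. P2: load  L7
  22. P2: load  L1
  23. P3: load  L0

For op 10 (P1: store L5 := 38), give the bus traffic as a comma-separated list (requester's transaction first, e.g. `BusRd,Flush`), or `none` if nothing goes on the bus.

bus = BusRdX

1. P0: load  L6  bus=[BusRd]  L6: P0=S P1=I P2=I P3=I  mem[L6]=70
2. P1: load  L1  bus=[BusRd]  L1: P0=I P1=S P2=I P3=I  mem[L1]=60
3. P2: store L6 := 97  bus=[BusRdX]  L6: P0=I P1=I P2=M P3=I  mem[L6]=70
4. P3: load  L3  bus=[BusRd]  L3: P0=I P1=I P2=I P3=S  mem[L3]=0
5. P2: load  L0  bus=[BusRd]  L0: P0=I P1=I P2=S P3=I  mem[L0]=70
6. P3: store L6 := 14  bus=[BusRdX,Flush]  L6: P0=I P1=I P2=I P3=M  mem[L6]=97
7. P0: load  L4  bus=[BusRd]  L4: P0=S P1=I P2=I P3=I  mem[L4]=60
8. P1: load  L1  bus=[-]  L1: P0=I P1=S P2=I P3=I  mem[L1]=60
9. P2: store L0 := 41  bus=[BusRdX]  L0: P0=I P1=I P2=M P3=I  mem[L0]=70
10. P1: store L5 := 38  bus=[BusRdX]  L5: P0=I P1=M P2=I P3=I  mem[L5]=90
11. P3: store L4 := 21  bus=[BusRdX]  L4: P0=I P1=I P2=I P3=M  mem[L4]=60
12. P0: store L6 := 27  bus=[BusRdX,Flush]  L6: P0=M P1=I P2=I P3=I  mem[L6]=14
13. P1: load  L1  bus=[-]  L1: P0=I P1=S P2=I P3=I  mem[L1]=60
14. P3: load  L4  bus=[-]  L4: P0=I P1=I P2=I P3=M  mem[L4]=60
15. P2: store L0 := 63  bus=[-]  L0: P0=I P1=I P2=M P3=I  mem[L0]=70
16. P1: store L3 := 66  bus=[BusRdX]  L3: P0=I P1=M P2=I P3=I  mem[L3]=0
17. P2: load  L4  bus=[BusRd,Flush]  L4: P0=I P1=I P2=S P3=S  mem[L4]=21
18. P0: load  L6  bus=[-]  L6: P0=M P1=I P2=I P3=I  mem[L6]=14
19. P3: store L0 := 60  bus=[BusRdX,Flush]  L0: P0=I P1=I P2=I P3=M  mem[L0]=63
20. P0: store L4 := 12  bus=[BusRdX]  L4: P0=M P1=I P2=I P3=I  mem[L4]=21
21. P2: load  L7  bus=[BusRd]  L7: P0=I P1=I P2=S P3=I  mem[L7]=10
22. P2: load  L1  bus=[BusRd]  L1: P0=I P1=S P2=S P3=I  mem[L1]=60
23. P3: load  L0  bus=[-]  L0: P0=I P1=I P2=I P3=M  mem[L0]=63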